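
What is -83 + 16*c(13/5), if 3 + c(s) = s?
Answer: -447/5 ≈ -89.400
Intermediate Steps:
c(s) = -3 + s
-83 + 16*c(13/5) = -83 + 16*(-3 + 13/5) = -83 + 16*(-⅖) = -83 - 32/5 = -447/5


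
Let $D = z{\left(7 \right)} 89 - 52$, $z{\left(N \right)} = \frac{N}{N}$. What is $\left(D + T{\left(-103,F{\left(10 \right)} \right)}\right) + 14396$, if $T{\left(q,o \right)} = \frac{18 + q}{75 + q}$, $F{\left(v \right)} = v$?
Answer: $\frac{404209}{28} \approx 14436.0$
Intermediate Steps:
$z{\left(N \right)} = 1$
$T{\left(q,o \right)} = \frac{18 + q}{75 + q}$
$D = 37$ ($D = 1 \cdot 89 - 52 = 89 - 52 = 37$)
$\left(D + T{\left(-103,F{\left(10 \right)} \right)}\right) + 14396 = \left(37 + \frac{18 - 103}{75 - 103}\right) + 14396 = \left(37 + \frac{1}{-28} \left(-85\right)\right) + 14396 = \left(37 - - \frac{85}{28}\right) + 14396 = \left(37 + \frac{85}{28}\right) + 14396 = \frac{1121}{28} + 14396 = \frac{404209}{28}$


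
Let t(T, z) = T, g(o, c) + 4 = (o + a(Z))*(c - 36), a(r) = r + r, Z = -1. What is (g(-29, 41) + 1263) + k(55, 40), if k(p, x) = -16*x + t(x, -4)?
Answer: 504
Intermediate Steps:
a(r) = 2*r
g(o, c) = -4 + (-36 + c)*(-2 + o) (g(o, c) = -4 + (o + 2*(-1))*(c - 36) = -4 + (o - 2)*(-36 + c) = -4 + (-2 + o)*(-36 + c) = -4 + (-36 + c)*(-2 + o))
k(p, x) = -15*x (k(p, x) = -16*x + x = -15*x)
(g(-29, 41) + 1263) + k(55, 40) = ((68 - 36*(-29) - 2*41 + 41*(-29)) + 1263) - 15*40 = ((68 + 1044 - 82 - 1189) + 1263) - 600 = (-159 + 1263) - 600 = 1104 - 600 = 504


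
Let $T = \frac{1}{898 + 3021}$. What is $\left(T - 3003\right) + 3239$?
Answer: $\frac{924885}{3919} \approx 236.0$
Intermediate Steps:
$T = \frac{1}{3919} \approx 0.00025517$
$\left(T - 3003\right) + 3239 = \left(\frac{1}{3919} - 3003\right) + 3239 = - \frac{11768756}{3919} + 3239 = \frac{924885}{3919}$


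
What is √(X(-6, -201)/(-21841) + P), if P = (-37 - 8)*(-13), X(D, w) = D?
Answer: √279062260431/21841 ≈ 24.187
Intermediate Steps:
P = 585 (P = -45*(-13) = 585)
√(X(-6, -201)/(-21841) + P) = √(-6/(-21841) + 585) = √(-6*(-1/21841) + 585) = √(6/21841 + 585) = √(12776991/21841) = √279062260431/21841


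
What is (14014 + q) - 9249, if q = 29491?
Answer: 34256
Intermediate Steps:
(14014 + q) - 9249 = (14014 + 29491) - 9249 = 43505 - 9249 = 34256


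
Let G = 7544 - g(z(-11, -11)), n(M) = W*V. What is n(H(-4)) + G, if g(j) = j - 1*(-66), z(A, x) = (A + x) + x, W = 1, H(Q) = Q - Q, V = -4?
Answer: 7507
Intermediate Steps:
H(Q) = 0
z(A, x) = A + 2*x
n(M) = -4 (n(M) = 1*(-4) = -4)
g(j) = 66 + j (g(j) = j + 66 = 66 + j)
G = 7511 (G = 7544 - (66 + (-11 + 2*(-11))) = 7544 - (66 + (-11 - 22)) = 7544 - (66 - 33) = 7544 - 1*33 = 7544 - 33 = 7511)
n(H(-4)) + G = -4 + 7511 = 7507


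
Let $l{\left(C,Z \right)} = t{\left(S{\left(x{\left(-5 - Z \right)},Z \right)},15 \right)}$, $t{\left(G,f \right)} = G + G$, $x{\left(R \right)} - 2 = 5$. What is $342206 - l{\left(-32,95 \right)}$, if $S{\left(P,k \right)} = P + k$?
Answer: $342002$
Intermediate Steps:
$x{\left(R \right)} = 7$ ($x{\left(R \right)} = 2 + 5 = 7$)
$t{\left(G,f \right)} = 2 G$
$l{\left(C,Z \right)} = 14 + 2 Z$ ($l{\left(C,Z \right)} = 2 \left(7 + Z\right) = 14 + 2 Z$)
$342206 - l{\left(-32,95 \right)} = 342206 - \left(14 + 2 \cdot 95\right) = 342206 - \left(14 + 190\right) = 342206 - 204 = 342002$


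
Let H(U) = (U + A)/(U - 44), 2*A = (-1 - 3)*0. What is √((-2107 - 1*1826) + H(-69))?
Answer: 46*I*√23730/113 ≈ 62.709*I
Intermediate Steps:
A = 0 (A = ((-1 - 3)*0)/2 = (-4*0)/2 = (½)*0 = 0)
H(U) = U/(-44 + U) (H(U) = (U + 0)/(U - 44) = U/(-44 + U))
√((-2107 - 1*1826) + H(-69)) = √((-2107 - 1*1826) - 69/(-44 - 69)) = √((-2107 - 1826) - 69/(-113)) = √(-3933 - 69*(-1/113)) = √(-3933 + 69/113) = √(-444360/113) = 46*I*√23730/113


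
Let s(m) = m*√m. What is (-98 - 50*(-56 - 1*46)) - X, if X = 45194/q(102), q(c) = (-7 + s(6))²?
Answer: 127524368/27889 - 3796296*√6/27889 ≈ 4239.1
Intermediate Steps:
s(m) = m^(3/2)
q(c) = (-7 + 6*√6)² (q(c) = (-7 + 6^(3/2))² = (-7 + 6*√6)²)
X = 45194/(265 - 84*√6) ≈ 762.86
(-98 - 50*(-56 - 1*46)) - X = (-98 - 50*(-56 - 1*46)) - 45194/(7 - 6*√6)² = (-98 - 50*(-56 - 46)) - 45194/(7 - 6*√6)² = (-98 - 50*(-102)) - 45194/(7 - 6*√6)² = (-98 + 5100) - 45194/(7 - 6*√6)² = 5002 - 45194/(7 - 6*√6)²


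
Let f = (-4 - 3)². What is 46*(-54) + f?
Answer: -2435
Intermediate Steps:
f = 49 (f = (-7)² = 49)
46*(-54) + f = 46*(-54) + 49 = -2484 + 49 = -2435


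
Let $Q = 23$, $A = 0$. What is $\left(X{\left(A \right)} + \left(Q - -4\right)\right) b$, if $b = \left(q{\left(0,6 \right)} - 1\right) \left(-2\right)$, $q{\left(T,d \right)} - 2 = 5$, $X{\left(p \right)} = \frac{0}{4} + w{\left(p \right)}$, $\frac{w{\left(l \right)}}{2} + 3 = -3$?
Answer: $-180$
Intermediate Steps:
$w{\left(l \right)} = -12$ ($w{\left(l \right)} = -6 + 2 \left(-3\right) = -6 - 6 = -12$)
$X{\left(p \right)} = -12$ ($X{\left(p \right)} = \frac{0}{4} - 12 = 0 \cdot \frac{1}{4} - 12 = 0 - 12 = -12$)
$q{\left(T,d \right)} = 7$ ($q{\left(T,d \right)} = 2 + 5 = 7$)
$b = -12$ ($b = \left(7 - 1\right) \left(-2\right) = 6 \left(-2\right) = -12$)
$\left(X{\left(A \right)} + \left(Q - -4\right)\right) b = \left(-12 + \left(23 - -4\right)\right) \left(-12\right) = \left(-12 + \left(23 + 4\right)\right) \left(-12\right) = \left(-12 + 27\right) \left(-12\right) = 15 \left(-12\right) = -180$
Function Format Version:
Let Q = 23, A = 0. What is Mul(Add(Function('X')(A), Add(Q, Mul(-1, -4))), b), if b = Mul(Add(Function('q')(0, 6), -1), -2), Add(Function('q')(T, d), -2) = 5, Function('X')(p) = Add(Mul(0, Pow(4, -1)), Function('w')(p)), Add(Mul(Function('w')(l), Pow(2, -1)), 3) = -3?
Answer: -180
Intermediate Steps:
Function('w')(l) = -12 (Function('w')(l) = Add(-6, Mul(2, -3)) = Add(-6, -6) = -12)
Function('X')(p) = -12 (Function('X')(p) = Add(Mul(0, Pow(4, -1)), -12) = Add(Mul(0, Rational(1, 4)), -12) = Add(0, -12) = -12)
Function('q')(T, d) = 7 (Function('q')(T, d) = Add(2, 5) = 7)
b = -12 (b = Mul(Add(7, -1), -2) = Mul(6, -2) = -12)
Mul(Add(Function('X')(A), Add(Q, Mul(-1, -4))), b) = Mul(Add(-12, Add(23, Mul(-1, -4))), -12) = Mul(Add(-12, Add(23, 4)), -12) = Mul(Add(-12, 27), -12) = Mul(15, -12) = -180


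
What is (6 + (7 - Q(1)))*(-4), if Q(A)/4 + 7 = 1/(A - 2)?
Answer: -180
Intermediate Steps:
Q(A) = -28 + 4/(-2 + A) (Q(A) = -28 + 4/(A - 2) = -28 + 4/(-2 + A))
(6 + (7 - Q(1)))*(-4) = (6 + (7 - 4*(15 - 7*1)/(-2 + 1)))*(-4) = (6 + (7 - 4*(15 - 7)/(-1)))*(-4) = (6 + (7 - 4*(-1)*8))*(-4) = (6 + (7 - 1*(-32)))*(-4) = (6 + (7 + 32))*(-4) = (6 + 39)*(-4) = 45*(-4) = -180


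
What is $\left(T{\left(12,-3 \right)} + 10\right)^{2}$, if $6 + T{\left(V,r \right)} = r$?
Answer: $1$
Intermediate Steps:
$T{\left(V,r \right)} = -6 + r$
$\left(T{\left(12,-3 \right)} + 10\right)^{2} = \left(\left(-6 - 3\right) + 10\right)^{2} = \left(-9 + 10\right)^{2} = 1^{2} = 1$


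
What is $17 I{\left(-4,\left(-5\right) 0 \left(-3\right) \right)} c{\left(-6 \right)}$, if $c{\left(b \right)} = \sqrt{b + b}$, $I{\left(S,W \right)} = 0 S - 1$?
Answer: $- 34 i \sqrt{3} \approx - 58.89 i$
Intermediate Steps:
$I{\left(S,W \right)} = -1$ ($I{\left(S,W \right)} = 0 - 1 = -1$)
$c{\left(b \right)} = \sqrt{2} \sqrt{b}$ ($c{\left(b \right)} = \sqrt{2 b} = \sqrt{2} \sqrt{b}$)
$17 I{\left(-4,\left(-5\right) 0 \left(-3\right) \right)} c{\left(-6 \right)} = 17 \left(-1\right) \sqrt{2} \sqrt{-6} = - 17 \sqrt{2} i \sqrt{6} = - 17 \cdot 2 i \sqrt{3} = - 34 i \sqrt{3}$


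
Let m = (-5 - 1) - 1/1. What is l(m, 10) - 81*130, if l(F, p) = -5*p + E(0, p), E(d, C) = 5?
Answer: -10575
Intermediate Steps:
m = -7 (m = -6 - 1*1 = -6 - 1 = -7)
l(F, p) = 5 - 5*p (l(F, p) = -5*p + 5 = 5 - 5*p)
l(m, 10) - 81*130 = (5 - 5*10) - 81*130 = (5 - 50) - 10530 = -45 - 10530 = -10575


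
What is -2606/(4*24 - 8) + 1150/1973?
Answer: -2520219/86812 ≈ -29.031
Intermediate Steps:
-2606/(4*24 - 8) + 1150/1973 = -2606/(96 - 8) + 1150*(1/1973) = -2606/88 + 1150/1973 = -2606*1/88 + 1150/1973 = -1303/44 + 1150/1973 = -2520219/86812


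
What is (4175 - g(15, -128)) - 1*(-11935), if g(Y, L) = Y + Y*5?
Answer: 16020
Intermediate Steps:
g(Y, L) = 6*Y (g(Y, L) = Y + 5*Y = 6*Y)
(4175 - g(15, -128)) - 1*(-11935) = (4175 - 6*15) - 1*(-11935) = (4175 - 1*90) + 11935 = (4175 - 90) + 11935 = 4085 + 11935 = 16020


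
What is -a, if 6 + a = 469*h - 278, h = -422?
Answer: 198202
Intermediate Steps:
a = -198202 (a = -6 + (469*(-422) - 278) = -6 + (-197918 - 278) = -6 - 198196 = -198202)
-a = -1*(-198202) = 198202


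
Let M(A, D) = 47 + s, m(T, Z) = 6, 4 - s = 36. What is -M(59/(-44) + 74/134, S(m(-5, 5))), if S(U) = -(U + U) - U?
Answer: -15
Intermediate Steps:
s = -32 (s = 4 - 1*36 = 4 - 36 = -32)
S(U) = -3*U (S(U) = -2*U - U = -3*U)
M(A, D) = 15 (M(A, D) = 47 - 32 = 15)
-M(59/(-44) + 74/134, S(m(-5, 5))) = -1*15 = -15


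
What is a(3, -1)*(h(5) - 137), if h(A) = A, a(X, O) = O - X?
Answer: 528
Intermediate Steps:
a(3, -1)*(h(5) - 137) = (-1 - 1*3)*(5 - 137) = (-1 - 3)*(-132) = -4*(-132) = 528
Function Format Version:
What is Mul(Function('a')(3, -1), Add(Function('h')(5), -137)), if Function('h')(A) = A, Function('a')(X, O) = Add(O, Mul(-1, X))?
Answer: 528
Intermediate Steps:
Mul(Function('a')(3, -1), Add(Function('h')(5), -137)) = Mul(Add(-1, Mul(-1, 3)), Add(5, -137)) = Mul(Add(-1, -3), -132) = Mul(-4, -132) = 528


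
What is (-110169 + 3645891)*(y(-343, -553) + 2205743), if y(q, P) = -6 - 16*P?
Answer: 7830156905370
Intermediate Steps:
(-110169 + 3645891)*(y(-343, -553) + 2205743) = (-110169 + 3645891)*((-6 - 16*(-553)) + 2205743) = 3535722*((-6 + 8848) + 2205743) = 3535722*(8842 + 2205743) = 3535722*2214585 = 7830156905370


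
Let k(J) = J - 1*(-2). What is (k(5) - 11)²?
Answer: 16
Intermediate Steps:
k(J) = 2 + J (k(J) = J + 2 = 2 + J)
(k(5) - 11)² = ((2 + 5) - 11)² = (7 - 11)² = (-4)² = 16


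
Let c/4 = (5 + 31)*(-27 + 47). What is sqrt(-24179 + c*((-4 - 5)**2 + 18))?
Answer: sqrt(260941) ≈ 510.82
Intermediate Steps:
c = 2880 (c = 4*((5 + 31)*(-27 + 47)) = 4*(36*20) = 4*720 = 2880)
sqrt(-24179 + c*((-4 - 5)**2 + 18)) = sqrt(-24179 + 2880*((-4 - 5)**2 + 18)) = sqrt(-24179 + 2880*((-9)**2 + 18)) = sqrt(-24179 + 2880*(81 + 18)) = sqrt(-24179 + 2880*99) = sqrt(-24179 + 285120) = sqrt(260941)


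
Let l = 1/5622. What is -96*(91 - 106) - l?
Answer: 8095679/5622 ≈ 1440.0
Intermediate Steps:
l = 1/5622 ≈ 0.00017787
-96*(91 - 106) - l = -96*(91 - 106) - 1*1/5622 = -96*(-15) - 1/5622 = 1440 - 1/5622 = 8095679/5622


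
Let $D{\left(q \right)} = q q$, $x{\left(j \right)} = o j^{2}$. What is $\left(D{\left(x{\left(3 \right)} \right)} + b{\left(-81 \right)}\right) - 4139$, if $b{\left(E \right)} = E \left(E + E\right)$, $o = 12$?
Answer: $20647$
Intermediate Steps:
$b{\left(E \right)} = 2 E^{2}$ ($b{\left(E \right)} = E 2 E = 2 E^{2}$)
$x{\left(j \right)} = 12 j^{2}$
$D{\left(q \right)} = q^{2}$
$\left(D{\left(x{\left(3 \right)} \right)} + b{\left(-81 \right)}\right) - 4139 = \left(\left(12 \cdot 3^{2}\right)^{2} + 2 \left(-81\right)^{2}\right) - 4139 = \left(\left(12 \cdot 9\right)^{2} + 2 \cdot 6561\right) - 4139 = \left(108^{2} + 13122\right) - 4139 = \left(11664 + 13122\right) - 4139 = 24786 - 4139 = 20647$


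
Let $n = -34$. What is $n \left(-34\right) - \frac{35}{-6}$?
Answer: $\frac{6971}{6} \approx 1161.8$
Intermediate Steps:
$n \left(-34\right) - \frac{35}{-6} = \left(-34\right) \left(-34\right) - \frac{35}{-6} = 1156 - - \frac{35}{6} = 1156 + \frac{35}{6} = \frac{6971}{6}$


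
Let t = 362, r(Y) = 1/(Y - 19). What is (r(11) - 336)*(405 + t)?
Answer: -2062463/8 ≈ -2.5781e+5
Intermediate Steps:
r(Y) = 1/(-19 + Y)
(r(11) - 336)*(405 + t) = (1/(-19 + 11) - 336)*(405 + 362) = (1/(-8) - 336)*767 = (-1/8 - 336)*767 = -2689/8*767 = -2062463/8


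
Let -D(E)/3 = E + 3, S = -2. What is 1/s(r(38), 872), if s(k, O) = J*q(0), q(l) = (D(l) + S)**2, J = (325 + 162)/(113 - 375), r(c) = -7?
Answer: -262/58927 ≈ -0.0044462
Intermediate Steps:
J = -487/262 (J = 487/(-262) = 487*(-1/262) = -487/262 ≈ -1.8588)
D(E) = -9 - 3*E (D(E) = -3*(E + 3) = -3*(3 + E) = -9 - 3*E)
q(l) = (-11 - 3*l)**2 (q(l) = ((-9 - 3*l) - 2)**2 = (-11 - 3*l)**2)
s(k, O) = -58927/262 (s(k, O) = -487*(11 + 3*0)**2/262 = -487*(11 + 0)**2/262 = -487/262*11**2 = -487/262*121 = -58927/262)
1/s(r(38), 872) = 1/(-58927/262) = -262/58927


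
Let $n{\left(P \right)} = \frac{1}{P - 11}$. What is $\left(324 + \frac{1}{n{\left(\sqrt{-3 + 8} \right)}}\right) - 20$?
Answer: $293 + \sqrt{5} \approx 295.24$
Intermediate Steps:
$n{\left(P \right)} = \frac{1}{-11 + P}$
$\left(324 + \frac{1}{n{\left(\sqrt{-3 + 8} \right)}}\right) - 20 = \left(324 + \frac{1}{\frac{1}{-11 + \sqrt{-3 + 8}}}\right) - 20 = \left(324 + \frac{1}{\frac{1}{-11 + \sqrt{5}}}\right) - 20 = \left(324 - \left(11 - \sqrt{5}\right)\right) - 20 = \left(313 + \sqrt{5}\right) - 20 = 293 + \sqrt{5}$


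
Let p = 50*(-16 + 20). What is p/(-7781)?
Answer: -200/7781 ≈ -0.025704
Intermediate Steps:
p = 200 (p = 50*4 = 200)
p/(-7781) = 200/(-7781) = 200*(-1/7781) = -200/7781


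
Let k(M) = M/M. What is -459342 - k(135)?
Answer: -459343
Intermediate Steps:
k(M) = 1
-459342 - k(135) = -459342 - 1*1 = -459342 - 1 = -459343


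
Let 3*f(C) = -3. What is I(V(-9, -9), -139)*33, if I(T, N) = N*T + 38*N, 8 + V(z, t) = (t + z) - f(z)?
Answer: -59631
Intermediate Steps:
f(C) = -1 (f(C) = (1/3)*(-3) = -1)
V(z, t) = -7 + t + z (V(z, t) = -8 + ((t + z) - 1*(-1)) = -8 + ((t + z) + 1) = -8 + (1 + t + z) = -7 + t + z)
I(T, N) = 38*N + N*T
I(V(-9, -9), -139)*33 = -139*(38 + (-7 - 9 - 9))*33 = -139*(38 - 25)*33 = -139*13*33 = -1807*33 = -59631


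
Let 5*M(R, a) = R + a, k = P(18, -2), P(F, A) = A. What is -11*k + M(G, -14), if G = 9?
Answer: 21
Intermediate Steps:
k = -2
M(R, a) = R/5 + a/5 (M(R, a) = (R + a)/5 = R/5 + a/5)
-11*k + M(G, -14) = -11*(-2) + ((⅕)*9 + (⅕)*(-14)) = 22 + (9/5 - 14/5) = 22 - 1 = 21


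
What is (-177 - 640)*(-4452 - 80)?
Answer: 3702644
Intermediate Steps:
(-177 - 640)*(-4452 - 80) = -817*(-4532) = 3702644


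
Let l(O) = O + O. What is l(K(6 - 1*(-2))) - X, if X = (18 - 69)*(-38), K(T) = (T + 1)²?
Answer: -1776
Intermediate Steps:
K(T) = (1 + T)²
l(O) = 2*O
X = 1938 (X = -51*(-38) = 1938)
l(K(6 - 1*(-2))) - X = 2*(1 + (6 - 1*(-2)))² - 1*1938 = 2*(1 + (6 + 2))² - 1938 = 2*(1 + 8)² - 1938 = 2*9² - 1938 = 2*81 - 1938 = 162 - 1938 = -1776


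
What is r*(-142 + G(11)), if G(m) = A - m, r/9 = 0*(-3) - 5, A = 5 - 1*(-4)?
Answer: 6480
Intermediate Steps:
A = 9 (A = 5 + 4 = 9)
r = -45 (r = 9*(0*(-3) - 5) = 9*(0 - 5) = 9*(-5) = -45)
G(m) = 9 - m
r*(-142 + G(11)) = -45*(-142 + (9 - 1*11)) = -45*(-142 + (9 - 11)) = -45*(-142 - 2) = -45*(-144) = 6480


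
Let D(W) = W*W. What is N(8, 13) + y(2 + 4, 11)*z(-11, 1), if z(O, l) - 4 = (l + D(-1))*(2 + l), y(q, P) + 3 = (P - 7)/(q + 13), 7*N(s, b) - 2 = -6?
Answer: -3786/133 ≈ -28.466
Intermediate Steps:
N(s, b) = -4/7 (N(s, b) = 2/7 + (⅐)*(-6) = 2/7 - 6/7 = -4/7)
D(W) = W²
y(q, P) = -3 + (-7 + P)/(13 + q) (y(q, P) = -3 + (P - 7)/(q + 13) = -3 + (-7 + P)/(13 + q))
z(O, l) = 4 + (1 + l)*(2 + l) (z(O, l) = 4 + (l + (-1)²)*(2 + l) = 4 + (l + 1)*(2 + l) = 4 + (1 + l)*(2 + l))
N(8, 13) + y(2 + 4, 11)*z(-11, 1) = -4/7 + ((-46 + 11 - 3*(2 + 4))/(13 + (2 + 4)))*(6 + 1² + 3*1) = -4/7 + ((-46 + 11 - 3*6)/(13 + 6))*(6 + 1 + 3) = -4/7 + ((-46 + 11 - 18)/19)*10 = -4/7 + ((1/19)*(-53))*10 = -4/7 - 53/19*10 = -4/7 - 530/19 = -3786/133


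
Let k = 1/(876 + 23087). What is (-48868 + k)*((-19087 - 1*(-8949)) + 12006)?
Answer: -2187472613444/23963 ≈ -9.1285e+7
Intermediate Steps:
k = 1/23963 ≈ 4.1731e-5
(-48868 + k)*((-19087 - 1*(-8949)) + 12006) = (-48868 + 1/23963)*((-19087 - 1*(-8949)) + 12006) = -1171023883*((-19087 + 8949) + 12006)/23963 = -1171023883*(-10138 + 12006)/23963 = -1171023883/23963*1868 = -2187472613444/23963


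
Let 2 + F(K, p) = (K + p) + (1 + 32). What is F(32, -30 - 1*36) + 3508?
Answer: 3505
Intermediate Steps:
F(K, p) = 31 + K + p (F(K, p) = -2 + ((K + p) + (1 + 32)) = -2 + ((K + p) + 33) = -2 + (33 + K + p) = 31 + K + p)
F(32, -30 - 1*36) + 3508 = (31 + 32 + (-30 - 1*36)) + 3508 = (31 + 32 + (-30 - 36)) + 3508 = (31 + 32 - 66) + 3508 = -3 + 3508 = 3505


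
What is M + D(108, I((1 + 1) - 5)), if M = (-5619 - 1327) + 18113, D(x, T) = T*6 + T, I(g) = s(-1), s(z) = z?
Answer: 11160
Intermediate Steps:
I(g) = -1
D(x, T) = 7*T (D(x, T) = 6*T + T = 7*T)
M = 11167 (M = -6946 + 18113 = 11167)
M + D(108, I((1 + 1) - 5)) = 11167 + 7*(-1) = 11167 - 7 = 11160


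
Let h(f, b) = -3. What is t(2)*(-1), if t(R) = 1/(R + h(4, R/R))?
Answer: 1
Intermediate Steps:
t(R) = 1/(-3 + R) (t(R) = 1/(R - 3) = 1/(-3 + R))
t(2)*(-1) = -1/(-3 + 2) = -1/(-1) = -1*(-1) = 1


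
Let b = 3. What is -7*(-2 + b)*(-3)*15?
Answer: 315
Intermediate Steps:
-7*(-2 + b)*(-3)*15 = -7*(-2 + 3)*(-3)*15 = -7*(-3)*15 = 21*15 = 315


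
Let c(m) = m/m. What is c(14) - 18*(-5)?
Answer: 91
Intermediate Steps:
c(m) = 1
c(14) - 18*(-5) = 1 - 18*(-5) = 1 - 1*(-90) = 1 + 90 = 91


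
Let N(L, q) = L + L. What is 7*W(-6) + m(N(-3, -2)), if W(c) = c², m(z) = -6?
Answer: 246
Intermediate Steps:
N(L, q) = 2*L
7*W(-6) + m(N(-3, -2)) = 7*(-6)² - 6 = 7*36 - 6 = 252 - 6 = 246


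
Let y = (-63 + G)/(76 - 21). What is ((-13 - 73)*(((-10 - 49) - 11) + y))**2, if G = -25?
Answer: 947900944/25 ≈ 3.7916e+7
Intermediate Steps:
y = -8/5 (y = (-63 - 25)/(76 - 21) = -88/55 = -88*1/55 = -8/5 ≈ -1.6000)
((-13 - 73)*(((-10 - 49) - 11) + y))**2 = ((-13 - 73)*(((-10 - 49) - 11) - 8/5))**2 = (-86*((-59 - 11) - 8/5))**2 = (-86*(-70 - 8/5))**2 = (-86*(-358/5))**2 = (30788/5)**2 = 947900944/25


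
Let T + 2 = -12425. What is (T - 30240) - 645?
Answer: -43312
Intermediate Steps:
T = -12427 (T = -2 - 12425 = -12427)
(T - 30240) - 645 = (-12427 - 30240) - 645 = -42667 - 645 = -43312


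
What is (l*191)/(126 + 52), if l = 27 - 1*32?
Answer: -955/178 ≈ -5.3652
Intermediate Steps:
l = -5 (l = 27 - 32 = -5)
(l*191)/(126 + 52) = (-5*191)/(126 + 52) = -955/178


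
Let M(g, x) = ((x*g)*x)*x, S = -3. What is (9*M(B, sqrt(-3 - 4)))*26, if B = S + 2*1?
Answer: 1638*I*sqrt(7) ≈ 4333.7*I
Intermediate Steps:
B = -1 (B = -3 + 2*1 = -3 + 2 = -1)
M(g, x) = g*x**3 (M(g, x) = ((g*x)*x)*x = (g*x**2)*x = g*x**3)
(9*M(B, sqrt(-3 - 4)))*26 = (9*(-(sqrt(-3 - 4))**3))*26 = (9*(-(sqrt(-7))**3))*26 = (9*(-(I*sqrt(7))**3))*26 = (9*(-(-7)*I*sqrt(7)))*26 = (9*(7*I*sqrt(7)))*26 = (63*I*sqrt(7))*26 = 1638*I*sqrt(7)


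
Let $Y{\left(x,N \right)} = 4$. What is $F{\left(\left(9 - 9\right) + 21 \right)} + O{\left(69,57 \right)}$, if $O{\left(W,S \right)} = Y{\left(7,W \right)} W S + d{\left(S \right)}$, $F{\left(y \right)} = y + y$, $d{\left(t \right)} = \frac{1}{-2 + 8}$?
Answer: $\frac{94645}{6} \approx 15774.0$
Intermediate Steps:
$d{\left(t \right)} = \frac{1}{6}$
$F{\left(y \right)} = 2 y$
$O{\left(W,S \right)} = \frac{1}{6} + 4 S W$ ($O{\left(W,S \right)} = 4 W S + \frac{1}{6} = 4 S W + \frac{1}{6} = \frac{1}{6} + 4 S W$)
$F{\left(\left(9 - 9\right) + 21 \right)} + O{\left(69,57 \right)} = 2 \left(\left(9 - 9\right) + 21\right) + \left(\frac{1}{6} + 4 \cdot 57 \cdot 69\right) = 2 \left(0 + 21\right) + \left(\frac{1}{6} + 15732\right) = 2 \cdot 21 + \frac{94393}{6} = 42 + \frac{94393}{6} = \frac{94645}{6}$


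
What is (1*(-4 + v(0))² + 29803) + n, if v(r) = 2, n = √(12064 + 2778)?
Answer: 29807 + √14842 ≈ 29929.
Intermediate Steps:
n = √14842 ≈ 121.83
(1*(-4 + v(0))² + 29803) + n = (1*(-4 + 2)² + 29803) + √14842 = (1*(-2)² + 29803) + √14842 = (1*4 + 29803) + √14842 = (4 + 29803) + √14842 = 29807 + √14842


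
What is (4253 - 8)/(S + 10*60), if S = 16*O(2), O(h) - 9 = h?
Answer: 4245/776 ≈ 5.4704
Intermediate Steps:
O(h) = 9 + h
S = 176 (S = 16*(9 + 2) = 16*11 = 176)
(4253 - 8)/(S + 10*60) = (4253 - 8)/(176 + 10*60) = 4245/(176 + 600) = 4245/776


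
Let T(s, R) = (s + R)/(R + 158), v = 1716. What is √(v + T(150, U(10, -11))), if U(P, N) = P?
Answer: 2*√189294/21 ≈ 41.436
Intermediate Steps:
T(s, R) = (R + s)/(158 + R)
√(v + T(150, U(10, -11))) = √(1716 + (10 + 150)/(158 + 10)) = √(1716 + 160/168) = √(1716 + (1/168)*160) = √(1716 + 20/21) = √(36056/21) = 2*√189294/21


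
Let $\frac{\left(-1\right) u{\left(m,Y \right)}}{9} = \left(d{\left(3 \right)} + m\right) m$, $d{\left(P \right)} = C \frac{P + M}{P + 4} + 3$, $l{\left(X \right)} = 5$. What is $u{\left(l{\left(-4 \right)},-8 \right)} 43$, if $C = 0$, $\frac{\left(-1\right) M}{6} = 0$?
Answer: $-15480$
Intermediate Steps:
$M = 0$ ($M = \left(-6\right) 0 = 0$)
$d{\left(P \right)} = 3$ ($d{\left(P \right)} = 0 \frac{P + 0}{P + 4} + 3 = 0 \frac{P}{4 + P} + 3 = 0 + 3 = 3$)
$u{\left(m,Y \right)} = - 9 m \left(3 + m\right)$ ($u{\left(m,Y \right)} = - 9 \left(3 + m\right) m = - 9 m \left(3 + m\right)$)
$u{\left(l{\left(-4 \right)},-8 \right)} 43 = \left(-9\right) 5 \left(3 + 5\right) 43 = \left(-9\right) 5 \cdot 8 \cdot 43 = \left(-360\right) 43 = -15480$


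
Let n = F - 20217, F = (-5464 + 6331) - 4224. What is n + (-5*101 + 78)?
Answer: -24001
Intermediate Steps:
F = -3357 (F = 867 - 4224 = -3357)
n = -23574 (n = -3357 - 20217 = -23574)
n + (-5*101 + 78) = -23574 + (-5*101 + 78) = -23574 + (-505 + 78) = -23574 - 427 = -24001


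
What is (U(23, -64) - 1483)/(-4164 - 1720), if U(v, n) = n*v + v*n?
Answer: 4427/5884 ≈ 0.75238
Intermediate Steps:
U(v, n) = 2*n*v (U(v, n) = n*v + n*v = 2*n*v)
(U(23, -64) - 1483)/(-4164 - 1720) = (2*(-64)*23 - 1483)/(-4164 - 1720) = (-2944 - 1483)/(-5884) = -4427*(-1/5884) = 4427/5884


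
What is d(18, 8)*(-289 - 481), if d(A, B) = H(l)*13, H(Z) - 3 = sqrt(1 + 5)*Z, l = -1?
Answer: -30030 + 10010*sqrt(6) ≈ -5510.6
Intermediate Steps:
H(Z) = 3 + Z*sqrt(6) (H(Z) = 3 + sqrt(1 + 5)*Z = 3 + sqrt(6)*Z = 3 + Z*sqrt(6))
d(A, B) = 39 - 13*sqrt(6) (d(A, B) = (3 - sqrt(6))*13 = 39 - 13*sqrt(6))
d(18, 8)*(-289 - 481) = (39 - 13*sqrt(6))*(-289 - 481) = (39 - 13*sqrt(6))*(-770) = -30030 + 10010*sqrt(6)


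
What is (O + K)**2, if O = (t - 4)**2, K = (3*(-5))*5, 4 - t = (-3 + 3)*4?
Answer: 5625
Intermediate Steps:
t = 4 (t = 4 - (-3 + 3)*4 = 4 - 0*4 = 4 - 1*0 = 4 + 0 = 4)
K = -75 (K = -15*5 = -75)
O = 0 (O = (4 - 4)**2 = 0**2 = 0)
(O + K)**2 = (0 - 75)**2 = (-75)**2 = 5625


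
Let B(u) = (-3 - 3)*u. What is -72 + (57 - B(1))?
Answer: -9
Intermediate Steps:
B(u) = -6*u
-72 + (57 - B(1)) = -72 + (57 - (-6)) = -72 + (57 - 1*(-6)) = -72 + (57 + 6) = -72 + 63 = -9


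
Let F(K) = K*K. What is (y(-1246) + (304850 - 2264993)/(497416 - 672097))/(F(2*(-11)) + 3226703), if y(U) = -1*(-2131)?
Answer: 124735118/187909417449 ≈ 0.00066380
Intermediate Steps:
y(U) = 2131
F(K) = K**2
(y(-1246) + (304850 - 2264993)/(497416 - 672097))/(F(2*(-11)) + 3226703) = (2131 + (304850 - 2264993)/(497416 - 672097))/((2*(-11))**2 + 3226703) = (2131 - 1960143/(-174681))/((-22)**2 + 3226703) = (2131 - 1960143*(-1/174681))/(484 + 3226703) = (2131 + 653381/58227)/3227187 = (124735118/58227)*(1/3227187) = 124735118/187909417449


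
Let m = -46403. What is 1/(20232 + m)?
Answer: -1/26171 ≈ -3.8210e-5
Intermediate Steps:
1/(20232 + m) = 1/(20232 - 46403) = 1/(-26171) = -1/26171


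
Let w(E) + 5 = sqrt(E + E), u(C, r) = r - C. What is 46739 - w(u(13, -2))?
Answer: 46744 - I*sqrt(30) ≈ 46744.0 - 5.4772*I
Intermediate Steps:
w(E) = -5 + sqrt(2)*sqrt(E) (w(E) = -5 + sqrt(E + E) = -5 + sqrt(2*E) = -5 + sqrt(2)*sqrt(E))
46739 - w(u(13, -2)) = 46739 - (-5 + sqrt(2)*sqrt(-2 - 1*13)) = 46739 - (-5 + sqrt(2)*sqrt(-2 - 13)) = 46739 - (-5 + sqrt(2)*sqrt(-15)) = 46739 - (-5 + sqrt(2)*(I*sqrt(15))) = 46739 - (-5 + I*sqrt(30)) = 46739 + (5 - I*sqrt(30)) = 46744 - I*sqrt(30)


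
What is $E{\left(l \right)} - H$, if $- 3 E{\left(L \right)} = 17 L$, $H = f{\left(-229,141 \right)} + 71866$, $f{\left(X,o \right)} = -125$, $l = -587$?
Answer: $- \frac{205244}{3} \approx -68415.0$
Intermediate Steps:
$H = 71741$ ($H = -125 + 71866 = 71741$)
$E{\left(L \right)} = - \frac{17 L}{3}$
$E{\left(l \right)} - H = \left(- \frac{17}{3}\right) \left(-587\right) - 71741 = \frac{9979}{3} - 71741 = - \frac{205244}{3}$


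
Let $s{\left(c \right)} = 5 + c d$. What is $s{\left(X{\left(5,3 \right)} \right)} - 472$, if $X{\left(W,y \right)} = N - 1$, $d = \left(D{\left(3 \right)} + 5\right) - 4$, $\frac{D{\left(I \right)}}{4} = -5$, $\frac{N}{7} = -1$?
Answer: $-315$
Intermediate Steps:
$N = -7$ ($N = 7 \left(-1\right) = -7$)
$D{\left(I \right)} = -20$ ($D{\left(I \right)} = 4 \left(-5\right) = -20$)
$d = -19$ ($d = \left(-20 + 5\right) - 4 = -15 - 4 = -19$)
$X{\left(W,y \right)} = -8$ ($X{\left(W,y \right)} = -7 - 1 = -8$)
$s{\left(c \right)} = 5 - 19 c$ ($s{\left(c \right)} = 5 + c \left(-19\right) = 5 - 19 c$)
$s{\left(X{\left(5,3 \right)} \right)} - 472 = \left(5 - -152\right) - 472 = \left(5 + 152\right) - 472 = 157 - 472 = -315$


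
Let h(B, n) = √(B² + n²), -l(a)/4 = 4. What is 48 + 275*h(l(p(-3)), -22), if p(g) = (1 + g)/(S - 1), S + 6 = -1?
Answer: 48 + 550*√185 ≈ 7528.8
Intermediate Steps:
S = -7 (S = -6 - 1 = -7)
p(g) = -⅛ - g/8 (p(g) = (1 + g)/(-7 - 1) = (1 + g)/(-8) = (1 + g)*(-⅛) = -⅛ - g/8)
l(a) = -16 (l(a) = -4*4 = -16)
48 + 275*h(l(p(-3)), -22) = 48 + 275*√((-16)² + (-22)²) = 48 + 275*√(256 + 484) = 48 + 275*√740 = 48 + 275*(2*√185) = 48 + 550*√185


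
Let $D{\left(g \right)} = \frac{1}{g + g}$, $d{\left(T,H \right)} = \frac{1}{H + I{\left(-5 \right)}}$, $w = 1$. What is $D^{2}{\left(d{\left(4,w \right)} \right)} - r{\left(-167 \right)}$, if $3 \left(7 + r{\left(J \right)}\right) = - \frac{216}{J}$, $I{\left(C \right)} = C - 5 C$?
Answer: $\frac{78035}{668} \approx 116.82$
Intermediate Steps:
$I{\left(C \right)} = - 4 C$
$d{\left(T,H \right)} = \frac{1}{20 + H}$ ($d{\left(T,H \right)} = \frac{1}{H - -20} = \frac{1}{H + 20} = \frac{1}{20 + H}$)
$D{\left(g \right)} = \frac{1}{2 g}$
$r{\left(J \right)} = -7 - \frac{72}{J}$ ($r{\left(J \right)} = -7 + \frac{\left(-216\right) \frac{1}{J}}{3} = -7 - \frac{72}{J}$)
$D^{2}{\left(d{\left(4,w \right)} \right)} - r{\left(-167 \right)} = \left(\frac{1}{2 \frac{1}{20 + 1}}\right)^{2} - \left(-7 - \frac{72}{-167}\right) = \left(\frac{1}{2 \cdot \frac{1}{21}}\right)^{2} - \left(-7 - - \frac{72}{167}\right) = \left(\frac{\frac{1}{\frac{1}{21}}}{2}\right)^{2} - \left(-7 + \frac{72}{167}\right) = \left(\frac{1}{2} \cdot 21\right)^{2} - - \frac{1097}{167} = \left(\frac{21}{2}\right)^{2} + \frac{1097}{167} = \frac{441}{4} + \frac{1097}{167} = \frac{78035}{668}$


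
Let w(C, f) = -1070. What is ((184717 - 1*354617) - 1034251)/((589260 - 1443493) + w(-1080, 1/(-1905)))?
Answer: 1204151/855303 ≈ 1.4079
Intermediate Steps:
((184717 - 1*354617) - 1034251)/((589260 - 1443493) + w(-1080, 1/(-1905))) = ((184717 - 1*354617) - 1034251)/((589260 - 1443493) - 1070) = ((184717 - 354617) - 1034251)/(-854233 - 1070) = (-169900 - 1034251)/(-855303) = -1204151*(-1/855303) = 1204151/855303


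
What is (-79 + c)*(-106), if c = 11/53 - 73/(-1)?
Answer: 614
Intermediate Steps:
c = 3880/53 (c = 11*(1/53) - 73*(-1) = 11/53 + 73 = 3880/53 ≈ 73.208)
(-79 + c)*(-106) = (-79 + 3880/53)*(-106) = -307/53*(-106) = 614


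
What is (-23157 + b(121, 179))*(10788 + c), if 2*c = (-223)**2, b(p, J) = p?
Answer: -821290990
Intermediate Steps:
c = 49729/2 (c = (1/2)*(-223)**2 = (1/2)*49729 = 49729/2 ≈ 24865.)
(-23157 + b(121, 179))*(10788 + c) = (-23157 + 121)*(10788 + 49729/2) = -23036*71305/2 = -821290990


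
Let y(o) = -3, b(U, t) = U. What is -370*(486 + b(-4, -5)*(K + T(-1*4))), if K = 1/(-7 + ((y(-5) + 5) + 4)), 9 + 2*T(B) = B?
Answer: -190920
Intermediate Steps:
T(B) = -9/2 + B/2
K = -1 (K = 1/(-7 + ((-3 + 5) + 4)) = 1/(-7 + (2 + 4)) = 1/(-7 + 6) = 1/(-1) = -1)
-370*(486 + b(-4, -5)*(K + T(-1*4))) = -370*(486 - 4*(-1 + (-9/2 + (-1*4)/2))) = -370*(486 - 4*(-1 + (-9/2 + (1/2)*(-4)))) = -370*(486 - 4*(-1 + (-9/2 - 2))) = -370*(486 - 4*(-1 - 13/2)) = -370*(486 - 4*(-15/2)) = -370*(486 + 30) = -370*516 = -190920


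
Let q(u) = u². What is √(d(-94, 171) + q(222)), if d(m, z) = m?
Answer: √49190 ≈ 221.79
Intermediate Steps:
√(d(-94, 171) + q(222)) = √(-94 + 222²) = √(-94 + 49284) = √49190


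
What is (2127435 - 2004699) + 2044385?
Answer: 2167121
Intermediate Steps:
(2127435 - 2004699) + 2044385 = 122736 + 2044385 = 2167121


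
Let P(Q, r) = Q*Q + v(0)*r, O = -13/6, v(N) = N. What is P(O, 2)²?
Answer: 28561/1296 ≈ 22.038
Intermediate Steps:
O = -13/6 (O = -13*⅙ = -13/6 ≈ -2.1667)
P(Q, r) = Q² (P(Q, r) = Q*Q + 0*r = Q² + 0 = Q²)
P(O, 2)² = ((-13/6)²)² = (169/36)² = 28561/1296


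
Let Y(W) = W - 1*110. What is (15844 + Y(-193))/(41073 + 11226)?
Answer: 15541/52299 ≈ 0.29716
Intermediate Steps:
Y(W) = -110 + W (Y(W) = W - 110 = -110 + W)
(15844 + Y(-193))/(41073 + 11226) = (15844 + (-110 - 193))/(41073 + 11226) = (15844 - 303)/52299 = 15541*(1/52299) = 15541/52299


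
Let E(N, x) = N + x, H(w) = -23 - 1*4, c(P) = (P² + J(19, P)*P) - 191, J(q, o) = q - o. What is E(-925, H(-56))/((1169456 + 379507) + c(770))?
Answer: -476/781701 ≈ -0.00060893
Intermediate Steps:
c(P) = -191 + P² + P*(19 - P) (c(P) = (P² + (19 - P)*P) - 191 = (P² + P*(19 - P)) - 191 = -191 + P² + P*(19 - P))
H(w) = -27 (H(w) = -23 - 4 = -27)
E(-925, H(-56))/((1169456 + 379507) + c(770)) = (-925 - 27)/((1169456 + 379507) + (-191 + 19*770)) = -952/(1548963 + (-191 + 14630)) = -952/(1548963 + 14439) = -952/1563402 = -952*1/1563402 = -476/781701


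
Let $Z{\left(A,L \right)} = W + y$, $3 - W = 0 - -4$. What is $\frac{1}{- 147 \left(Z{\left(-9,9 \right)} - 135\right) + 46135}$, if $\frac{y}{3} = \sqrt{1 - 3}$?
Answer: $\frac{66127}{4373169091} + \frac{441 i \sqrt{2}}{4373169091} \approx 1.5121 \cdot 10^{-5} + 1.4261 \cdot 10^{-7} i$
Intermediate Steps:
$W = -1$ ($W = 3 - \left(0 - -4\right) = 3 - \left(0 + 4\right) = 3 - 4 = -1$)
$y = 3 i \sqrt{2}$ ($y = 3 \sqrt{1 - 3} = 3 \sqrt{-2} = 3 i \sqrt{2} \approx 4.2426 i$)
$Z{\left(A,L \right)} = -1 + 3 i \sqrt{2}$
$\frac{1}{- 147 \left(Z{\left(-9,9 \right)} - 135\right) + 46135} = \frac{1}{- 147 \left(\left(-1 + 3 i \sqrt{2}\right) - 135\right) + 46135} = \frac{1}{- 147 \left(-136 + 3 i \sqrt{2}\right) + 46135} = \frac{1}{\left(19992 - 441 i \sqrt{2}\right) + 46135} = \frac{1}{66127 - 441 i \sqrt{2}}$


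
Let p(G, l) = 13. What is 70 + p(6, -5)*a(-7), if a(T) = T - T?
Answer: 70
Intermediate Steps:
a(T) = 0
70 + p(6, -5)*a(-7) = 70 + 13*0 = 70 + 0 = 70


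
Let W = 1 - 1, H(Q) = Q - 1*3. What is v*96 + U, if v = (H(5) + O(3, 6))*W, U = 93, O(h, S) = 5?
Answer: 93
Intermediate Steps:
H(Q) = -3 + Q (H(Q) = Q - 3 = -3 + Q)
W = 0
v = 0 (v = ((-3 + 5) + 5)*0 = (2 + 5)*0 = 7*0 = 0)
v*96 + U = 0*96 + 93 = 0 + 93 = 93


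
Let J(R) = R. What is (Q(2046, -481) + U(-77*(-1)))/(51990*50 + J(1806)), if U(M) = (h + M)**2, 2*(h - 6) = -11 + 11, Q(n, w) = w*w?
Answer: 119125/1300653 ≈ 0.091589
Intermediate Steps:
Q(n, w) = w**2
h = 6 (h = 6 + (-11 + 11)/2 = 6 + (1/2)*0 = 6 + 0 = 6)
U(M) = (6 + M)**2
(Q(2046, -481) + U(-77*(-1)))/(51990*50 + J(1806)) = ((-481)**2 + (6 - 77*(-1))**2)/(51990*50 + 1806) = (231361 + (6 + 77)**2)/(2599500 + 1806) = (231361 + 83**2)/2601306 = (231361 + 6889)*(1/2601306) = 238250*(1/2601306) = 119125/1300653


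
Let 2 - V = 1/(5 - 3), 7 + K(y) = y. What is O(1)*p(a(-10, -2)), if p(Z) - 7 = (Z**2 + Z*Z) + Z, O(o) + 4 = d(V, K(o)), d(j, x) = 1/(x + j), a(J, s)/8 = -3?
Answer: -43130/9 ≈ -4792.2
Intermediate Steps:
K(y) = -7 + y
V = 3/2 (V = 2 - 1/(5 - 3) = 2 - 1/2 = 3/2 ≈ 1.5000)
a(J, s) = -24 (a(J, s) = 8*(-3) = -24)
d(j, x) = 1/(j + x)
O(o) = -4 + 1/(-11/2 + o) (O(o) = -4 + 1/(3/2 + (-7 + o)) = -4 + 1/(-11/2 + o))
p(Z) = 7 + Z + 2*Z**2 (p(Z) = 7 + ((Z**2 + Z*Z) + Z) = 7 + ((Z**2 + Z**2) + Z) = 7 + (2*Z**2 + Z) = 7 + (Z + 2*Z**2) = 7 + Z + 2*Z**2)
O(1)*p(a(-10, -2)) = (2*(23 - 4*1)/(-11 + 2*1))*(7 - 24 + 2*(-24)**2) = (2*(23 - 4)/(-11 + 2))*(7 - 24 + 2*576) = (2*19/(-9))*(7 - 24 + 1152) = (2*(-1/9)*19)*1135 = -38/9*1135 = -43130/9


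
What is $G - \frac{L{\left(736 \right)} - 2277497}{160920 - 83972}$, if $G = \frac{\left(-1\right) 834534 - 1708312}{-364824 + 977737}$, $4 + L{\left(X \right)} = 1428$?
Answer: $\frac{1199367816641}{47162429524} \approx 25.431$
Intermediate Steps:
$L{\left(X \right)} = 1424$ ($L{\left(X \right)} = -4 + 1428 = 1424$)
$G = - \frac{2542846}{612913}$ ($G = \frac{-834534 - 1708312}{612913} = \left(-2542846\right) \frac{1}{612913} = - \frac{2542846}{612913} \approx -4.1488$)
$G - \frac{L{\left(736 \right)} - 2277497}{160920 - 83972} = - \frac{2542846}{612913} - \frac{1424 - 2277497}{160920 - 83972} = - \frac{2542846}{612913} - - \frac{2276073}{76948} = - \frac{2542846}{612913} + \frac{2276073}{76948} = \frac{1199367816641}{47162429524}$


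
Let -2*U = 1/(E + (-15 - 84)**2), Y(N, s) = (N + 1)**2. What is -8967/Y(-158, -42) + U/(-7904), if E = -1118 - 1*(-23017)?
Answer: -4493485626551/12351949126400 ≈ -0.36379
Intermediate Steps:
Y(N, s) = (1 + N)**2
E = 21899 (E = -1118 + 23017 = 21899)
U = -1/63400 (U = -1/(2*(21899 + (-15 - 84)**2)) = -1/(2*(21899 + (-99)**2)) = -1/(2*(21899 + 9801)) = -1/2/31700 = -1/2*1/31700 = -1/63400 ≈ -1.5773e-5)
-8967/Y(-158, -42) + U/(-7904) = -8967/(1 - 158)**2 - 1/63400/(-7904) = -8967/((-157)**2) - 1/63400*(-1/7904) = -8967/24649 + 1/501113600 = -4493485626551/12351949126400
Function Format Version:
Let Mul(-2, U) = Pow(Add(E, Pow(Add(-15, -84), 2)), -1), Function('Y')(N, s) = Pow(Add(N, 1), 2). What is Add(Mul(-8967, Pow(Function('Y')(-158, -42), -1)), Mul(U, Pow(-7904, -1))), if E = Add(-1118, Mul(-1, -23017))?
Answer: Rational(-4493485626551, 12351949126400) ≈ -0.36379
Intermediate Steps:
Function('Y')(N, s) = Pow(Add(1, N), 2)
E = 21899 (E = Add(-1118, 23017) = 21899)
U = Rational(-1, 63400) (U = Mul(Rational(-1, 2), Pow(Add(21899, Pow(Add(-15, -84), 2)), -1)) = Mul(Rational(-1, 2), Pow(Add(21899, Pow(-99, 2)), -1)) = Mul(Rational(-1, 2), Pow(Add(21899, 9801), -1)) = Mul(Rational(-1, 2), Pow(31700, -1)) = Mul(Rational(-1, 2), Rational(1, 31700)) = Rational(-1, 63400) ≈ -1.5773e-5)
Add(Mul(-8967, Pow(Function('Y')(-158, -42), -1)), Mul(U, Pow(-7904, -1))) = Add(Mul(-8967, Pow(Pow(Add(1, -158), 2), -1)), Mul(Rational(-1, 63400), Pow(-7904, -1))) = Add(Mul(-8967, Pow(Pow(-157, 2), -1)), Mul(Rational(-1, 63400), Rational(-1, 7904))) = Add(Mul(-8967, Pow(24649, -1)), Rational(1, 501113600)) = Add(Mul(-8967, Rational(1, 24649)), Rational(1, 501113600)) = Add(Rational(-8967, 24649), Rational(1, 501113600)) = Rational(-4493485626551, 12351949126400)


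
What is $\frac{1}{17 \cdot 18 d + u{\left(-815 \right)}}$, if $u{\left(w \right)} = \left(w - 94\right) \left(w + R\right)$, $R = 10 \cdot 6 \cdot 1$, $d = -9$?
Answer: $\frac{1}{683541} \approx 1.463 \cdot 10^{-6}$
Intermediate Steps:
$R = 60$ ($R = 60 \cdot 1 = 60$)
$u{\left(w \right)} = \left(-94 + w\right) \left(60 + w\right)$ ($u{\left(w \right)} = \left(w - 94\right) \left(w + 60\right) = \left(-94 + w\right) \left(60 + w\right)$)
$\frac{1}{17 \cdot 18 d + u{\left(-815 \right)}} = \frac{1}{17 \cdot 18 \left(-9\right) - \left(-22070 - 664225\right)} = \frac{1}{306 \left(-9\right) + \left(-5640 + 664225 + 27710\right)} = \frac{1}{-2754 + 686295} = \frac{1}{683541}$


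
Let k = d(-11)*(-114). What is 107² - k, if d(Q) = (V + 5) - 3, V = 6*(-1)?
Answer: 10993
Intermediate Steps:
V = -6
d(Q) = -4 (d(Q) = (-6 + 5) - 3 = -1 - 3 = -4)
k = 456 (k = -4*(-114) = 456)
107² - k = 107² - 1*456 = 11449 - 456 = 10993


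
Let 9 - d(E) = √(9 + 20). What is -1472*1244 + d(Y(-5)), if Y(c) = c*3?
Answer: -1831159 - √29 ≈ -1.8312e+6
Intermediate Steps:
Y(c) = 3*c
d(E) = 9 - √29 (d(E) = 9 - √(9 + 20) = 9 - √29)
-1472*1244 + d(Y(-5)) = -1472*1244 + (9 - √29) = -1831168 + (9 - √29) = -1831159 - √29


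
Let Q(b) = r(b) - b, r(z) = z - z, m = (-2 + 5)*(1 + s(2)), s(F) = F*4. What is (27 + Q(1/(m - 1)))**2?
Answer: 491401/676 ≈ 726.92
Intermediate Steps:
s(F) = 4*F
m = 27 (m = (-2 + 5)*(1 + 4*2) = 3*(1 + 8) = 3*9 = 27)
r(z) = 0
Q(b) = -b (Q(b) = 0 - b = -b)
(27 + Q(1/(m - 1)))**2 = (27 - 1/(27 - 1))**2 = (27 - 1/26)**2 = (701/26)**2 = 491401/676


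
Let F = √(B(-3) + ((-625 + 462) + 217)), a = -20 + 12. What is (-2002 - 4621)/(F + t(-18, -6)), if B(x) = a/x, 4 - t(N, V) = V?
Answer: -19869/13 + 6623*√510/130 ≈ -377.86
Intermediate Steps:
t(N, V) = 4 - V
a = -8
B(x) = -8/x
F = √510/3 (F = √(-8/(-3) + ((-625 + 462) + 217)) = √(-8*(-⅓) + (-163 + 217)) = √(8/3 + 54) = √(170/3) = √510/3 ≈ 7.5277)
(-2002 - 4621)/(F + t(-18, -6)) = (-2002 - 4621)/(√510/3 + (4 - 1*(-6))) = -6623/(√510/3 + (4 + 6)) = -6623/(√510/3 + 10) = -6623/(10 + √510/3)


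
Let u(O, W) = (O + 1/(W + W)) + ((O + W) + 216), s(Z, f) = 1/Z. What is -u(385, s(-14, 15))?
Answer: -13705/14 ≈ -978.93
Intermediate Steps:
u(O, W) = 216 + W + 1/(2*W) + 2*O (u(O, W) = (O + 1/(2*W)) + (216 + O + W) = 216 + W + 1/(2*W) + 2*O)
-u(385, s(-14, 15)) = -(216 + 1/(-14) + 1/(2*(1/(-14))) + 2*385) = -(216 - 1/14 + 1/(2*(-1/14)) + 770) = -(216 - 1/14 + (½)*(-14) + 770) = -(216 - 1/14 - 7 + 770) = -1*13705/14 = -13705/14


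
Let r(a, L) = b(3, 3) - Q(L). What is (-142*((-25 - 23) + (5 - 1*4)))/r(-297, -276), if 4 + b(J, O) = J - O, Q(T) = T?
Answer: 3337/136 ≈ 24.537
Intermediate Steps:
b(J, O) = -4 + J - O (b(J, O) = -4 + (J - O) = -4 + J - O)
r(a, L) = -4 - L (r(a, L) = (-4 + 3 - 1*3) - L = (-4 + 3 - 3) - L = -4 - L)
(-142*((-25 - 23) + (5 - 1*4)))/r(-297, -276) = (-142*((-25 - 23) + (5 - 1*4)))/(-4 - 1*(-276)) = (-142*(-48 + (5 - 4)))/(-4 + 276) = -142*(-48 + 1)/272 = -142*(-47)*(1/272) = 6674*(1/272) = 3337/136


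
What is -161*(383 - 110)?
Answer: -43953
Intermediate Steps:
-161*(383 - 110) = -161*273 = -43953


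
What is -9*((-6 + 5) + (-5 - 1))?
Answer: 63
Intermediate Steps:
-9*((-6 + 5) + (-5 - 1)) = -9*(-1 - 6) = -9*(-7) = 63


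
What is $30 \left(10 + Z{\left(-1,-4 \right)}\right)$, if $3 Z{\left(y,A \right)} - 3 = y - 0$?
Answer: $320$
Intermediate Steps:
$Z{\left(y,A \right)} = 1 + \frac{y}{3}$ ($Z{\left(y,A \right)} = 1 + \frac{y - 0}{3} = 1 + \frac{y + 0}{3} = 1 + \frac{y}{3}$)
$30 \left(10 + Z{\left(-1,-4 \right)}\right) = 30 \left(10 + \left(1 + \frac{1}{3} \left(-1\right)\right)\right) = 30 \left(10 + \left(1 - \frac{1}{3}\right)\right) = 30 \left(10 + \frac{2}{3}\right) = 30 \cdot \frac{32}{3} = 320$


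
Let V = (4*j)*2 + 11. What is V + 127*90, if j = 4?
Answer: 11473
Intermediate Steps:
V = 43 (V = (4*4)*2 + 11 = 16*2 + 11 = 32 + 11 = 43)
V + 127*90 = 43 + 127*90 = 43 + 11430 = 11473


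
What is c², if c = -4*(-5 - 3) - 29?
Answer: 9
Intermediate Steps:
c = 3 (c = -4*(-8) - 29 = 32 - 29 = 3)
c² = 3² = 9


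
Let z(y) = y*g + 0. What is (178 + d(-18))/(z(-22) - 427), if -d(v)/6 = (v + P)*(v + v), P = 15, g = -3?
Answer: 470/361 ≈ 1.3019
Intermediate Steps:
z(y) = -3*y (z(y) = y*(-3) + 0 = -3*y + 0 = -3*y)
d(v) = -12*v*(15 + v) (d(v) = -6*(v + 15)*(v + v) = -6*(15 + v)*2*v = -12*v*(15 + v))
(178 + d(-18))/(z(-22) - 427) = (178 - 12*(-18)*(15 - 18))/(-3*(-22) - 427) = (178 - 12*(-18)*(-3))/(66 - 427) = (178 - 648)/(-361) = -470*(-1/361) = 470/361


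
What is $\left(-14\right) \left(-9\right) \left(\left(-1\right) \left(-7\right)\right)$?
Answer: $882$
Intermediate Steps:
$\left(-14\right) \left(-9\right) \left(\left(-1\right) \left(-7\right)\right) = 126 \cdot 7 = 882$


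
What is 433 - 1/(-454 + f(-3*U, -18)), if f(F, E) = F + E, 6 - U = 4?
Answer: 206975/478 ≈ 433.00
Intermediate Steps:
U = 2 (U = 6 - 1*4 = 6 - 4 = 2)
f(F, E) = E + F
433 - 1/(-454 + f(-3*U, -18)) = 433 - 1/(-454 + (-18 - 3*2)) = 433 - 1/(-454 + (-18 - 6)) = 433 - 1/(-454 - 24) = 433 - 1/(-478) = 433 - 1*(-1/478) = 433 + 1/478 = 206975/478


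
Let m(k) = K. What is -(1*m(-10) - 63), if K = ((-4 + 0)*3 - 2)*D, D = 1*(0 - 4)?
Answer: 7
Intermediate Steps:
D = -4 (D = 1*(-4) = -4)
K = 56 (K = ((-4 + 0)*3 - 2)*(-4) = (-4*3 - 2)*(-4) = (-12 - 2)*(-4) = -14*(-4) = 56)
m(k) = 56
-(1*m(-10) - 63) = -(1*56 - 63) = -(56 - 63) = -1*(-7) = 7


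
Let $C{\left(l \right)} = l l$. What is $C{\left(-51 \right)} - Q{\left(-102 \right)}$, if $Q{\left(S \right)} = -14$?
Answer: $2615$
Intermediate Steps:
$C{\left(l \right)} = l^{2}$
$C{\left(-51 \right)} - Q{\left(-102 \right)} = \left(-51\right)^{2} - -14 = 2601 + 14 = 2615$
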